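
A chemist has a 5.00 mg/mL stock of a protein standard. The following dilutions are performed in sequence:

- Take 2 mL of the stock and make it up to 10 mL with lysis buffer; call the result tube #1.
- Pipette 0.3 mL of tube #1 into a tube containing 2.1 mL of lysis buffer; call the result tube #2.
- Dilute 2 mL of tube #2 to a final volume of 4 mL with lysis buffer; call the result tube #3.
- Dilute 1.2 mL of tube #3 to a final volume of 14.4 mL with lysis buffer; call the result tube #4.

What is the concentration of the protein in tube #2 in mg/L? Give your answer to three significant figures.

Step 1: 2 mL brought to 10 mL → factor 10/2 = 5
Step 2: 0.3 mL + 2.1 mL = 2.4 mL total → factor 2.4/0.3 = 8
Dilution factor through tube #2 = 5 × 8 = 40
[tube #2] = 5.00 mg/mL / 40 = 0.1250 mg/mL = 125 mg/L

125 mg/L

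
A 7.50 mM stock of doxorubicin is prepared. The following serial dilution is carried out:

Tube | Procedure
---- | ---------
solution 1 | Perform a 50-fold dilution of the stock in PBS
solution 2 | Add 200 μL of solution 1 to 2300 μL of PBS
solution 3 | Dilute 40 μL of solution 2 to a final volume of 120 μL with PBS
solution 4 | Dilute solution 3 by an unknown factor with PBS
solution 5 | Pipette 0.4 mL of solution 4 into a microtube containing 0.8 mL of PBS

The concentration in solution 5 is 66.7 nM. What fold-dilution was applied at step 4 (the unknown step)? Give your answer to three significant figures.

Step 1: 50-fold → factor 50
Step 2: 200 μL + 2300 μL = 2500 μL total → factor 2500/200 = 12.5
Step 3: 40 μL brought to 120 μL → factor 120/40 = 3
Step 4: unknown factor x
Step 5: 0.4 mL + 0.8 mL = 1.2 mL total → factor 1.2/0.4 = 3
Product of known-step factors = 5625
Overall factor = 7.50 mM / (66.7 nM) = 1.1244 × 10^5
x = 1.1244 × 10^5 / 5625 = 20.0

20.0-fold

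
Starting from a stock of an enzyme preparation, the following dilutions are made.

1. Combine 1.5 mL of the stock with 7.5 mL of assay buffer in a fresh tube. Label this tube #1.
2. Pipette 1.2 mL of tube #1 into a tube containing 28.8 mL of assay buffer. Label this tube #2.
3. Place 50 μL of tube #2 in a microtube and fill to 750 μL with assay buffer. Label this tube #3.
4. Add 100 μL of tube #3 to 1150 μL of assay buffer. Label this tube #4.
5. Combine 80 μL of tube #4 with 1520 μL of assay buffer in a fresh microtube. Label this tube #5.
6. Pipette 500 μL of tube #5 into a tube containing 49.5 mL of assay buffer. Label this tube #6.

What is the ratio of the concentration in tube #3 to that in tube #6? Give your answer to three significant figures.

Step 1: 1.5 mL + 7.5 mL = 9 mL total → factor 9/1.5 = 6
Step 2: 1.2 mL + 28.8 mL = 30 mL total → factor 30/1.2 = 25
Step 3: 50 μL brought to 750 μL → factor 750/50 = 15
Step 4: 100 μL + 1150 μL = 1250 μL total → factor 1250/100 = 12.5
Step 5: 80 μL + 1520 μL = 1600 μL total → factor 1600/80 = 20
Step 6: 500 μL + 49.5 mL = 50000 μL total → factor 50000/500 = 100
Dilution factor to tube #3 = 2250; to tube #6 = 5.625 × 10^7
[tube #3]/[tube #6] = (factor to tube #6)/(factor to tube #3) = 5.625 × 10^7/2250 = 2.50 × 10^4

2.50 × 10^4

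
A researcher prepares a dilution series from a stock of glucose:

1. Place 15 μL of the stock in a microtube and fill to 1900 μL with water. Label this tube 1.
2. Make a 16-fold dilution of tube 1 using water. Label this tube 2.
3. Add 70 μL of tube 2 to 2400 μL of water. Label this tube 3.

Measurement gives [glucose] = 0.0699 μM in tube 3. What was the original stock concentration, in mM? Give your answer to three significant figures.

Step 1: 15 μL brought to 1900 μL → factor 1900/15 = 126.67
Step 2: 16-fold → factor 16
Step 3: 70 μL + 2400 μL = 2470 μL total → factor 2470/70 = 35.286
Overall dilution factor = 126.67 × 16 × 35.286 = 71512
Stock = 0.0699 μM × 71512 = 4999 μM = 5.00 mM

5.00 mM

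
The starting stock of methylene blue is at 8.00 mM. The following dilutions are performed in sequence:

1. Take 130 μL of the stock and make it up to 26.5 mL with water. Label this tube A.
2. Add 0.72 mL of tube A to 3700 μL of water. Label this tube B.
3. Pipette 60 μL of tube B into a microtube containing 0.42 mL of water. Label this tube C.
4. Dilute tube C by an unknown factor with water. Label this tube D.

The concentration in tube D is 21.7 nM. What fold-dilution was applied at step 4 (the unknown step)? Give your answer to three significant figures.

Step 1: 130 μL brought to 26.5 mL → factor 26500/130 = 203.85
Step 2: 0.72 mL + 3700 μL = 4.42 mL total → factor 4.42/0.72 = 6.1389
Step 3: 60 μL + 0.42 mL = 480 μL total → factor 480/60 = 8
Step 4: unknown factor x
Product of known-step factors = 10011
Overall factor = 8.00 mM / (21.7 nM) = 3.6866 × 10^5
x = 3.6866 × 10^5 / 10011 = 36.8

36.8-fold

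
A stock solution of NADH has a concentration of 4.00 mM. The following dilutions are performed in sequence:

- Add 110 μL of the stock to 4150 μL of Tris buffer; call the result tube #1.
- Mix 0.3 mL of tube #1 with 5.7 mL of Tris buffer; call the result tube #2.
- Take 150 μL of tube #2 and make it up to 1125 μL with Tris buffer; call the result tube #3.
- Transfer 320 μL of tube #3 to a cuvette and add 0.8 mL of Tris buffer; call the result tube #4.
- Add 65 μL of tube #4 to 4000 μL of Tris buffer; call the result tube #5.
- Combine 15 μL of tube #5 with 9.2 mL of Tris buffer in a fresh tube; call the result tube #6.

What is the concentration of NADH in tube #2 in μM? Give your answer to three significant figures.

5.16 μM

Step 1: 110 μL + 4150 μL = 4260 μL total → factor 4260/110 = 38.727
Step 2: 0.3 mL + 5.7 mL = 6 mL total → factor 6/0.3 = 20
Dilution factor through tube #2 = 38.727 × 20 = 774.55
[tube #2] = 4.00 mM / 774.55 = 0.005164 mM = 5.16 μM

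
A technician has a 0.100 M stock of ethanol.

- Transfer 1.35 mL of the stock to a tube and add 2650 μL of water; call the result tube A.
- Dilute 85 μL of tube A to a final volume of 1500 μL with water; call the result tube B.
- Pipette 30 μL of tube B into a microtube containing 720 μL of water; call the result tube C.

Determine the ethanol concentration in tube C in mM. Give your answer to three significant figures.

Step 1: 1.35 mL + 2650 μL = 4 mL total → factor 4/1.35 = 2.963
Step 2: 85 μL brought to 1500 μL → factor 1500/85 = 17.647
Step 3: 30 μL + 720 μL = 750 μL total → factor 750/30 = 25
Overall dilution factor = 2.963 × 17.647 × 25 = 1307.2
Final = 0.100 M / 1307.2 = 7.650 × 10^-5 M = 0.0765 mM

0.0765 mM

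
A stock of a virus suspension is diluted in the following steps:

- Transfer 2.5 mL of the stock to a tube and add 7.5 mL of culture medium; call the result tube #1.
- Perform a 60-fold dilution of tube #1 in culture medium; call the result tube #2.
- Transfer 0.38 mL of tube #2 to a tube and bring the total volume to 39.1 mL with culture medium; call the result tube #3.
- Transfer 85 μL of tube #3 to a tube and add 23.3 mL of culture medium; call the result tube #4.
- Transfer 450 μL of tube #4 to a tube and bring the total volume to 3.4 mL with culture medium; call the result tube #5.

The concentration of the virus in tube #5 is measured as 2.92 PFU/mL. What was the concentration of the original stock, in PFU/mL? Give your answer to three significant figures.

Step 1: 2.5 mL + 7.5 mL = 10 mL total → factor 10/2.5 = 4
Step 2: 60-fold → factor 60
Step 3: 0.38 mL brought to 39.1 mL → factor 39.1/0.38 = 102.89
Step 4: 85 μL + 23.3 mL = 23385 μL total → factor 23385/85 = 275.12
Step 5: 450 μL brought to 3.4 mL → factor 3400/450 = 7.5556
Overall dilution factor = 4 × 60 × 102.89 × 275.12 × 7.5556 = 5.1332 × 10^7
Stock = 2.92 PFU/mL × 5.1332 × 10^7 = 1.50 × 10^8 PFU/mL

1.50 × 10^8 PFU/mL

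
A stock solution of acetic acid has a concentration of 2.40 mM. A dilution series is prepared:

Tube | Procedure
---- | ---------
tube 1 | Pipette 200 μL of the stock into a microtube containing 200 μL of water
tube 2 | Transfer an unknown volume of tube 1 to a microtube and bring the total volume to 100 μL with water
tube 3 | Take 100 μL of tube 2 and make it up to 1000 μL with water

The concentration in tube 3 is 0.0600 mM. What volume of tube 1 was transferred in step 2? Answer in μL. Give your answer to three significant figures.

50.0 μL

Step 1: 200 μL + 200 μL = 400 μL total → factor 400/200 = 2
Step 2: v brought to 100 μL → factor = 100 μL/v
Step 3: 100 μL brought to 1000 μL → factor 1000/100 = 10
Product of known-step factors = 20
Overall factor = 2.40 mM / (0.0600 mM) = 40
Step-2 factor = 40 / 20 = 2
v = 100 μL / 2 = 50.0 μL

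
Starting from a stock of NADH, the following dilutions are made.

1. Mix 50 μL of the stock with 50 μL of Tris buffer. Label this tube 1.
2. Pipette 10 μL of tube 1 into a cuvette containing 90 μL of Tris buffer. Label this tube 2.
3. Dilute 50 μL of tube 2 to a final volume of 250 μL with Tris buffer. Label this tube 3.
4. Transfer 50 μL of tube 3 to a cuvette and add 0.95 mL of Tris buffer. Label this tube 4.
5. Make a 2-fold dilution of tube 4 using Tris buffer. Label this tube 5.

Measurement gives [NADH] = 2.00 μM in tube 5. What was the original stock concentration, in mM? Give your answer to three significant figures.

8.00 mM

Step 1: 50 μL + 50 μL = 100 μL total → factor 100/50 = 2
Step 2: 10 μL + 90 μL = 100 μL total → factor 100/10 = 10
Step 3: 50 μL brought to 250 μL → factor 250/50 = 5
Step 4: 50 μL + 0.95 mL = 1000 μL total → factor 1000/50 = 20
Step 5: 2-fold → factor 2
Overall dilution factor = 2 × 10 × 5 × 20 × 2 = 4000
Stock = 2.00 μM × 4000 = 8000 μM = 8.00 mM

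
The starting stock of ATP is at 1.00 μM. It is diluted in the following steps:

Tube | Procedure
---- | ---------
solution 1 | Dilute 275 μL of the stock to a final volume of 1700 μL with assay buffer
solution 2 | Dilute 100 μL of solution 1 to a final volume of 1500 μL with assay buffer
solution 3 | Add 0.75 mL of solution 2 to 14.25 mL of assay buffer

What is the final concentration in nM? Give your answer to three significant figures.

Step 1: 275 μL brought to 1700 μL → factor 1700/275 = 6.1818
Step 2: 100 μL brought to 1500 μL → factor 1500/100 = 15
Step 3: 0.75 mL + 14.25 mL = 15 mL total → factor 15/0.75 = 20
Overall dilution factor = 6.1818 × 15 × 20 = 1854.5
Final = 1.00 μM / 1854.5 = 0.0005392 μM = 0.539 nM

0.539 nM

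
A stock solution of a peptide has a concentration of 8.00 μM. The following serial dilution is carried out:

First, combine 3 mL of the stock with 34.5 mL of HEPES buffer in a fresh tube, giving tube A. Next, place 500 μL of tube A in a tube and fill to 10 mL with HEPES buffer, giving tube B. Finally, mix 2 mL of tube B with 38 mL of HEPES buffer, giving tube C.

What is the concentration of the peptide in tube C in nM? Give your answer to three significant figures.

Step 1: 3 mL + 34.5 mL = 37.5 mL total → factor 37.5/3 = 12.5
Step 2: 500 μL brought to 10 mL → factor 10000/500 = 20
Step 3: 2 mL + 38 mL = 40 mL total → factor 40/2 = 20
Overall dilution factor = 12.5 × 20 × 20 = 5000
Final = 8.00 μM / 5000 = 0.001600 μM = 1.60 nM

1.60 nM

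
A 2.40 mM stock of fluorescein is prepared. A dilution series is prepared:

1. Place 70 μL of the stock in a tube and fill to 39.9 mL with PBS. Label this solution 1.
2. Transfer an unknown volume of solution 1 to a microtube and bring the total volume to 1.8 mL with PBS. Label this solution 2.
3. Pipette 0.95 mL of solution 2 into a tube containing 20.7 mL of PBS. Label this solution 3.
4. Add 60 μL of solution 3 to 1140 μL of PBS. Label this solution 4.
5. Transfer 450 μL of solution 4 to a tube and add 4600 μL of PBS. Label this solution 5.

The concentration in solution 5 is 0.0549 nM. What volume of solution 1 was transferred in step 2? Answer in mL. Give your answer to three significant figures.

Step 1: 70 μL brought to 39.9 mL → factor 39900/70 = 570
Step 2: v brought to 1.8 mL → factor = 1.8 mL/v
Step 3: 0.95 mL + 20.7 mL = 21.65 mL total → factor 21.65/0.95 = 22.789
Step 4: 60 μL + 1140 μL = 1200 μL total → factor 1200/60 = 20
Step 5: 450 μL + 4600 μL = 5050 μL total → factor 5050/450 = 11.222
Product of known-step factors = 2.9155 × 10^6
Overall factor = 2.40 mM / (0.0549 nM) = 4.3716 × 10^7
Step-2 factor = 4.3716 × 10^7 / 2.9155 × 10^6 = 14.994
v = 1.8 mL / 14.994 = 0.120 mL

0.120 mL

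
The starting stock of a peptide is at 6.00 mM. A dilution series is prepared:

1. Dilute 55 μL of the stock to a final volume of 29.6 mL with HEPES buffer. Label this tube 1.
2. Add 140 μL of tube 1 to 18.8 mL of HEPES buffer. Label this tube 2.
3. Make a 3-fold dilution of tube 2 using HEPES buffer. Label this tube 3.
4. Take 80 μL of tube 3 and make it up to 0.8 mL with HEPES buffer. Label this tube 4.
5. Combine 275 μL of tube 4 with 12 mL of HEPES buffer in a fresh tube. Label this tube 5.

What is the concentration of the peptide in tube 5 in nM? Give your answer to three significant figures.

Step 1: 55 μL brought to 29.6 mL → factor 29600/55 = 538.18
Step 2: 140 μL + 18.8 mL = 18940 μL total → factor 18940/140 = 135.29
Step 3: 3-fold → factor 3
Step 4: 80 μL brought to 0.8 mL → factor 800/80 = 10
Step 5: 275 μL + 12 mL = 12275 μL total → factor 12275/275 = 44.636
Overall dilution factor = 538.18 × 135.29 × 3 × 10 × 44.636 = 9.7497 × 10^7
Final = 6.00 mM / 9.7497 × 10^7 = 6.154 × 10^-8 mM = 0.0615 nM

0.0615 nM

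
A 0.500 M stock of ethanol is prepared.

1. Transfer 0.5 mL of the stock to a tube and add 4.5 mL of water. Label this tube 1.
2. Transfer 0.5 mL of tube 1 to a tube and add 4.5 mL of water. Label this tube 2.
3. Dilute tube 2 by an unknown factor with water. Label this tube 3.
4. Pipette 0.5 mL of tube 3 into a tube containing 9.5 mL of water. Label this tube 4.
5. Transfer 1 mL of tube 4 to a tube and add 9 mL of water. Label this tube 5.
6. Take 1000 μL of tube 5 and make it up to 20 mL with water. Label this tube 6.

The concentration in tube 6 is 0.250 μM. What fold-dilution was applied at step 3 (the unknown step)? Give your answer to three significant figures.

5.00-fold

Step 1: 0.5 mL + 4.5 mL = 5 mL total → factor 5/0.5 = 10
Step 2: 0.5 mL + 4.5 mL = 5 mL total → factor 5/0.5 = 10
Step 3: unknown factor x
Step 4: 0.5 mL + 9.5 mL = 10 mL total → factor 10/0.5 = 20
Step 5: 1 mL + 9 mL = 10 mL total → factor 10/1 = 10
Step 6: 1000 μL brought to 20 mL → factor 20000/1000 = 20
Product of known-step factors = 4 × 10^5
Overall factor = 0.500 M / (0.250 μM) = 2 × 10^6
x = 2 × 10^6 / 4 × 10^5 = 5.00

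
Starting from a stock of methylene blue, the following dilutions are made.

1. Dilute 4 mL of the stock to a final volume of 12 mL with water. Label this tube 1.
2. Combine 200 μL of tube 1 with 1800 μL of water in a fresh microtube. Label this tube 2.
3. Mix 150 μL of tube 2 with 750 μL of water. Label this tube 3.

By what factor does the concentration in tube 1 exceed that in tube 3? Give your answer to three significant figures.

60.0

Step 1: 4 mL brought to 12 mL → factor 12/4 = 3
Step 2: 200 μL + 1800 μL = 2000 μL total → factor 2000/200 = 10
Step 3: 150 μL + 750 μL = 900 μL total → factor 900/150 = 6
Dilution factor to tube 1 = 3; to tube 3 = 180
[tube 1]/[tube 3] = (factor to tube 3)/(factor to tube 1) = 180/3 = 60.0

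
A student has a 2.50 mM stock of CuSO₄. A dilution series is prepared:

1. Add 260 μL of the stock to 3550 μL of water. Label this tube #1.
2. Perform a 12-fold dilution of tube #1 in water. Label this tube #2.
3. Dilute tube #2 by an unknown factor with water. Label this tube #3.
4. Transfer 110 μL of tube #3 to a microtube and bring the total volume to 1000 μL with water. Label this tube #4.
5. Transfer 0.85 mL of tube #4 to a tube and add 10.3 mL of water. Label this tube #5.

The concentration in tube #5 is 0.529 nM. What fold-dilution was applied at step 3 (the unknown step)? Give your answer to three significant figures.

Step 1: 260 μL + 3550 μL = 3810 μL total → factor 3810/260 = 14.654
Step 2: 12-fold → factor 12
Step 3: unknown factor x
Step 4: 110 μL brought to 1000 μL → factor 1000/110 = 9.0909
Step 5: 0.85 mL + 10.3 mL = 11.15 mL total → factor 11.15/0.85 = 13.118
Product of known-step factors = 20970
Overall factor = 2.50 mM / (0.529 nM) = 4.7259 × 10^6
x = 4.7259 × 10^6 / 20970 = 225

225-fold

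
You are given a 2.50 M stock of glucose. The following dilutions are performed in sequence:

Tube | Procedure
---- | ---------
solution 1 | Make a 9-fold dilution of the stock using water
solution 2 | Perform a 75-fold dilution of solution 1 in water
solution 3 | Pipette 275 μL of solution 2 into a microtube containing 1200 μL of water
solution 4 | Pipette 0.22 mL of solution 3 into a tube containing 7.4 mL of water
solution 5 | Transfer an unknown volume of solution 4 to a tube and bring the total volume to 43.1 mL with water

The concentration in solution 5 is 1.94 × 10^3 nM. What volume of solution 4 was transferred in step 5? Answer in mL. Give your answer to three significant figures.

4.19 mL

Step 1: 9-fold → factor 9
Step 2: 75-fold → factor 75
Step 3: 275 μL + 1200 μL = 1475 μL total → factor 1475/275 = 5.3636
Step 4: 0.22 mL + 7.4 mL = 7.62 mL total → factor 7.62/0.22 = 34.636
Step 5: v brought to 43.1 mL → factor = 43.1 mL/v
Product of known-step factors = 1.254 × 10^5
Overall factor = 2.50 M / (1.94 × 10^3 nM) = 1.2887 × 10^6
Step-5 factor = 1.2887 × 10^6 / 1.254 × 10^5 = 10.276
v = 43.1 mL / 10.276 = 4.19 mL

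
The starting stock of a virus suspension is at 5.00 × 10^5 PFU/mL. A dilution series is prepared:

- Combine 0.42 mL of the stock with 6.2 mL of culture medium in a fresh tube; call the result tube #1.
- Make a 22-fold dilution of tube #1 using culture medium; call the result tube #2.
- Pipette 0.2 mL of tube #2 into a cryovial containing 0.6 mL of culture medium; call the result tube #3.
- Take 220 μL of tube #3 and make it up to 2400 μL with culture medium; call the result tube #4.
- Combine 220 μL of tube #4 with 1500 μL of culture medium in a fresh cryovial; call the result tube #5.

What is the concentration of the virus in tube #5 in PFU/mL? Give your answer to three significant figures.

Step 1: 0.42 mL + 6.2 mL = 6.62 mL total → factor 6.62/0.42 = 15.762
Step 2: 22-fold → factor 22
Step 3: 0.2 mL + 0.6 mL = 0.8 mL total → factor 0.8/0.2 = 4
Step 4: 220 μL brought to 2400 μL → factor 2400/220 = 10.909
Step 5: 220 μL + 1500 μL = 1720 μL total → factor 1720/220 = 7.8182
Overall dilution factor = 15.762 × 22 × 4 × 10.909 × 7.8182 = 1.183 × 10^5
Final = 5.00 × 10^5 PFU/mL / 1.183 × 10^5 = 4.23 PFU/mL

4.23 PFU/mL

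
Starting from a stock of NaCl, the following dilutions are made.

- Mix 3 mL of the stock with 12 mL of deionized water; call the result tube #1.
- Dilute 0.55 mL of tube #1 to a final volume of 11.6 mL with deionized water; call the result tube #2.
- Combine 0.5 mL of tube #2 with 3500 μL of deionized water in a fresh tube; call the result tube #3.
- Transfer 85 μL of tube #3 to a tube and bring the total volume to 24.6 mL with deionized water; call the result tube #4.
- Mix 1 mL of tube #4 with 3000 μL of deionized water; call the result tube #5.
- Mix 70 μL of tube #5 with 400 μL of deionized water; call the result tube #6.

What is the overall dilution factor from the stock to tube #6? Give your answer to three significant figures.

6.56 × 10^6

Step 1: 3 mL + 12 mL = 15 mL total → factor 15/3 = 5
Step 2: 0.55 mL brought to 11.6 mL → factor 11.6/0.55 = 21.091
Step 3: 0.5 mL + 3500 μL = 4 mL total → factor 4/0.5 = 8
Step 4: 85 μL brought to 24.6 mL → factor 24600/85 = 289.41
Step 5: 1 mL + 3000 μL = 4 mL total → factor 4/1 = 4
Step 6: 70 μL + 400 μL = 470 μL total → factor 470/70 = 6.7143
Overall dilution factor = 5 × 21.091 × 8 × 289.41 × 4 × 6.7143 = 6.5574 × 10^6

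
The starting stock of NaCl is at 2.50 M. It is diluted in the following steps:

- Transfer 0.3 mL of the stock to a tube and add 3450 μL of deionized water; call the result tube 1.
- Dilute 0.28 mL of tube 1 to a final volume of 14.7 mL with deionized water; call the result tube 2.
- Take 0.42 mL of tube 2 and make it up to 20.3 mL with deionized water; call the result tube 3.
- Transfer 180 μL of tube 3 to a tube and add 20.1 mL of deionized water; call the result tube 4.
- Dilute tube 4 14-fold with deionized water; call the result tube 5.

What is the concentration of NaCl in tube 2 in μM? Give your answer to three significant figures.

Step 1: 0.3 mL + 3450 μL = 3.75 mL total → factor 3.75/0.3 = 12.5
Step 2: 0.28 mL brought to 14.7 mL → factor 14.7/0.28 = 52.5
Dilution factor through tube 2 = 12.5 × 52.5 = 656.25
[tube 2] = 2.50 M / 656.25 = 0.003810 M = 3.81 × 10^3 μM

3.81 × 10^3 μM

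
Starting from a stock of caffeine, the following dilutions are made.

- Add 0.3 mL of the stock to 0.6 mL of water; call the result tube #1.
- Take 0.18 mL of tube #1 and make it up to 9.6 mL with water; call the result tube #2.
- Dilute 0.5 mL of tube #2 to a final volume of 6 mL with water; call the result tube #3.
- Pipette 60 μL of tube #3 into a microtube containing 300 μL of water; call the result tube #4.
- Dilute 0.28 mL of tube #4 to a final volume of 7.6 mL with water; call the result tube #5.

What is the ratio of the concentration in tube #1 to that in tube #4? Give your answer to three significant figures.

Step 1: 0.3 mL + 0.6 mL = 0.9 mL total → factor 0.9/0.3 = 3
Step 2: 0.18 mL brought to 9.6 mL → factor 9.6/0.18 = 53.333
Step 3: 0.5 mL brought to 6 mL → factor 6/0.5 = 12
Step 4: 60 μL + 300 μL = 360 μL total → factor 360/60 = 6
Dilution factor to tube #1 = 3; to tube #4 = 11520
[tube #1]/[tube #4] = (factor to tube #4)/(factor to tube #1) = 11520/3 = 3.84 × 10^3

3.84 × 10^3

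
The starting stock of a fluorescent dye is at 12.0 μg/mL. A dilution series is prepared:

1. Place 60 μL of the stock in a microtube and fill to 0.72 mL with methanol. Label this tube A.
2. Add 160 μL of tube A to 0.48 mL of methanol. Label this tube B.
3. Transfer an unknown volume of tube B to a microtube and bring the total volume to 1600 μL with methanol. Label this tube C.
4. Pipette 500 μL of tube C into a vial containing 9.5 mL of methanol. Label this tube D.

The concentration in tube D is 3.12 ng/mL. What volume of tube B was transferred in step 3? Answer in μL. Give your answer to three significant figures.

Step 1: 60 μL brought to 0.72 mL → factor 720/60 = 12
Step 2: 160 μL + 0.48 mL = 640 μL total → factor 640/160 = 4
Step 3: v brought to 1600 μL → factor = 1600 μL/v
Step 4: 500 μL + 9.5 mL = 10000 μL total → factor 10000/500 = 20
Product of known-step factors = 960
Overall factor = 12.0 μg/mL / (3.12 ng/mL) = 3846.2
Step-3 factor = 3846.2 / 960 = 4.0064
v = 1600 μL / 4.0064 = 399 μL

399 μL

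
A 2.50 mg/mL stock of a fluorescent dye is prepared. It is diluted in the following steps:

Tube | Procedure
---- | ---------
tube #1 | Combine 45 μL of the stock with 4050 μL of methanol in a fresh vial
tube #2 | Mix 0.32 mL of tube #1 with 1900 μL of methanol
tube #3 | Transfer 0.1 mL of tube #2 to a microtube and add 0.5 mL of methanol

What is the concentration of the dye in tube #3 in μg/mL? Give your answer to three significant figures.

0.660 μg/mL

Step 1: 45 μL + 4050 μL = 4095 μL total → factor 4095/45 = 91
Step 2: 0.32 mL + 1900 μL = 2.22 mL total → factor 2.22/0.32 = 6.9375
Step 3: 0.1 mL + 0.5 mL = 0.6 mL total → factor 0.6/0.1 = 6
Overall dilution factor = 91 × 6.9375 × 6 = 3787.9
Final = 2.50 mg/mL / 3787.9 = 0.0006600 mg/mL = 0.660 μg/mL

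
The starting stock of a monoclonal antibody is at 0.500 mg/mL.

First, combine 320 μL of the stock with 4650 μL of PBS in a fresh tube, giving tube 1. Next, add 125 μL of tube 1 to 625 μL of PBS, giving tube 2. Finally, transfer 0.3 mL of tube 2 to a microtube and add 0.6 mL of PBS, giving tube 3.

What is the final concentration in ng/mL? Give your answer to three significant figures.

1.79 × 10^3 ng/mL

Step 1: 320 μL + 4650 μL = 4970 μL total → factor 4970/320 = 15.531
Step 2: 125 μL + 625 μL = 750 μL total → factor 750/125 = 6
Step 3: 0.3 mL + 0.6 mL = 0.9 mL total → factor 0.9/0.3 = 3
Overall dilution factor = 15.531 × 6 × 3 = 279.56
Final = 0.500 mg/mL / 279.56 = 0.001789 mg/mL = 1.79 × 10^3 ng/mL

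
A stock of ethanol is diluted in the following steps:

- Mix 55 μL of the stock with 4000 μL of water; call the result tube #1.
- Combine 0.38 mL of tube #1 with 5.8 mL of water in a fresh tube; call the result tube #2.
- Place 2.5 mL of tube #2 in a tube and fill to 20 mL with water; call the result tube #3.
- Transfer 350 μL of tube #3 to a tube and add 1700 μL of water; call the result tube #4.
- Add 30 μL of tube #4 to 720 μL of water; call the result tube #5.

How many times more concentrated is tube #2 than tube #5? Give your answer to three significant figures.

1.17 × 10^3

Step 1: 55 μL + 4000 μL = 4055 μL total → factor 4055/55 = 73.727
Step 2: 0.38 mL + 5.8 mL = 6.18 mL total → factor 6.18/0.38 = 16.263
Step 3: 2.5 mL brought to 20 mL → factor 20/2.5 = 8
Step 4: 350 μL + 1700 μL = 2050 μL total → factor 2050/350 = 5.8571
Step 5: 30 μL + 720 μL = 750 μL total → factor 750/30 = 25
Dilution factor to tube #2 = 1199; to tube #5 = 1.4046 × 10^6
[tube #2]/[tube #5] = (factor to tube #5)/(factor to tube #2) = 1.4046 × 10^6/1199 = 1.17 × 10^3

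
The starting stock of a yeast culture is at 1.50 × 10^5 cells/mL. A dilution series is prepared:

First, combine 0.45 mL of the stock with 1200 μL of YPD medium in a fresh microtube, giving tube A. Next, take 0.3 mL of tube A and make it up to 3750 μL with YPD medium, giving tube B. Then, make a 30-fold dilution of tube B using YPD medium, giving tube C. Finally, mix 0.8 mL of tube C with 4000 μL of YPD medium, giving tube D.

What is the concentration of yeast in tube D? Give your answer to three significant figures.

18.2 cells/mL

Step 1: 0.45 mL + 1200 μL = 1.65 mL total → factor 1.65/0.45 = 3.6667
Step 2: 0.3 mL brought to 3750 μL → factor 3.75/0.3 = 12.5
Step 3: 30-fold → factor 30
Step 4: 0.8 mL + 4000 μL = 4.8 mL total → factor 4.8/0.8 = 6
Overall dilution factor = 3.6667 × 12.5 × 30 × 6 = 8250
Final = 1.50 × 10^5 cells/mL / 8250 = 18.2 cells/mL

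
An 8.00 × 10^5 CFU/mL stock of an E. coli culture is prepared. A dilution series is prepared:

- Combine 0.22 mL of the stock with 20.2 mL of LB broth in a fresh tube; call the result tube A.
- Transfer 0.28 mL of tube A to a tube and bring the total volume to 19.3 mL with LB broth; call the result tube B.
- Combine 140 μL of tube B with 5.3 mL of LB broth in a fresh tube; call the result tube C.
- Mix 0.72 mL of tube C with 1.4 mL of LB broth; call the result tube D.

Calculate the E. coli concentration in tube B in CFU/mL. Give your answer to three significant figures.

125 CFU/mL

Step 1: 0.22 mL + 20.2 mL = 20.42 mL total → factor 20.42/0.22 = 92.818
Step 2: 0.28 mL brought to 19.3 mL → factor 19.3/0.28 = 68.929
Dilution factor through tube B = 92.818 × 68.929 = 6397.8
[tube B] = 8.00 × 10^5 CFU/mL / 6397.8 = 125 CFU/mL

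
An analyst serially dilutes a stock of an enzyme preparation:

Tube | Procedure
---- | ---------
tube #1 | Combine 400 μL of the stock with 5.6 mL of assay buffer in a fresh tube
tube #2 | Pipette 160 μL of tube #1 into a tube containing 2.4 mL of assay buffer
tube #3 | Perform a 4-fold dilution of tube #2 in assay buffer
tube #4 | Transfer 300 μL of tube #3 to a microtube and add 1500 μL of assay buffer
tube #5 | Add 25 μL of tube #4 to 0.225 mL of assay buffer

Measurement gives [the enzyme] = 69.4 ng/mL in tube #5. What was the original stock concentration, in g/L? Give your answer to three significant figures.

Step 1: 400 μL + 5.6 mL = 6000 μL total → factor 6000/400 = 15
Step 2: 160 μL + 2.4 mL = 2560 μL total → factor 2560/160 = 16
Step 3: 4-fold → factor 4
Step 4: 300 μL + 1500 μL = 1800 μL total → factor 1800/300 = 6
Step 5: 25 μL + 0.225 mL = 250 μL total → factor 250/25 = 10
Overall dilution factor = 15 × 16 × 4 × 6 × 10 = 57600
Stock = 69.4 ng/mL × 57600 = 3.997 × 10^6 ng/mL = 4.00 g/L

4.00 g/L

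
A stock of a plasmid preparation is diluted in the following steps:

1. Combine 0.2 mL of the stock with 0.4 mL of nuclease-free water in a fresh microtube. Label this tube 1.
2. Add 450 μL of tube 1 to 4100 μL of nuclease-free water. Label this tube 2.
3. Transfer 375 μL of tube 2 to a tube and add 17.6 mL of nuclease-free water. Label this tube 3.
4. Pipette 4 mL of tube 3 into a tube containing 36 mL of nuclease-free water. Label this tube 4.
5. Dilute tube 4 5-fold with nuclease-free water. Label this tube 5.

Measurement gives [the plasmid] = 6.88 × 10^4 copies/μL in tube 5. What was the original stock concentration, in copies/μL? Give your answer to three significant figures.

5.00 × 10^9 copies/μL

Step 1: 0.2 mL + 0.4 mL = 0.6 mL total → factor 0.6/0.2 = 3
Step 2: 450 μL + 4100 μL = 4550 μL total → factor 4550/450 = 10.111
Step 3: 375 μL + 17.6 mL = 17975 μL total → factor 17975/375 = 47.933
Step 4: 4 mL + 36 mL = 40 mL total → factor 40/4 = 10
Step 5: 5-fold → factor 5
Overall dilution factor = 3 × 10.111 × 47.933 × 10 × 5 = 72699
Stock = 6.88 × 10^4 copies/μL × 72699 = 5.00 × 10^9 copies/μL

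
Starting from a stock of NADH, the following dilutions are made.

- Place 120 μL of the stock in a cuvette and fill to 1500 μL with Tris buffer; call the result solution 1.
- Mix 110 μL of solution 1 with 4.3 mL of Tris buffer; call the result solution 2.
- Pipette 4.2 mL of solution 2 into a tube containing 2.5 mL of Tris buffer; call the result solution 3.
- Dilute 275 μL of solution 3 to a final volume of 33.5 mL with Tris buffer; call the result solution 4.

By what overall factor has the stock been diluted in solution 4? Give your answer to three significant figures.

Step 1: 120 μL brought to 1500 μL → factor 1500/120 = 12.5
Step 2: 110 μL + 4.3 mL = 4410 μL total → factor 4410/110 = 40.091
Step 3: 4.2 mL + 2.5 mL = 6.7 mL total → factor 6.7/4.2 = 1.5952
Step 4: 275 μL brought to 33.5 mL → factor 33500/275 = 121.82
Overall dilution factor = 12.5 × 40.091 × 1.5952 × 121.82 = 97385

9.74 × 10^4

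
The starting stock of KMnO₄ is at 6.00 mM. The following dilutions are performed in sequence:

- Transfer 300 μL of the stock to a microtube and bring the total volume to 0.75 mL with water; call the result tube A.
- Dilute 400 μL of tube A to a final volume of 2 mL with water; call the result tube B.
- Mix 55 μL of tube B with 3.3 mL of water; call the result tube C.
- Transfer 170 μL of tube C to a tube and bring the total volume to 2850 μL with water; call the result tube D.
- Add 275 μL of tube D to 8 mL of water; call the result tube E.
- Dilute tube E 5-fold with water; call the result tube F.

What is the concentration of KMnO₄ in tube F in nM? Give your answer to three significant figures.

3.12 nM

Step 1: 300 μL brought to 0.75 mL → factor 750/300 = 2.5
Step 2: 400 μL brought to 2 mL → factor 2000/400 = 5
Step 3: 55 μL + 3.3 mL = 3355 μL total → factor 3355/55 = 61
Step 4: 170 μL brought to 2850 μL → factor 2850/170 = 16.765
Step 5: 275 μL + 8 mL = 8275 μL total → factor 8275/275 = 30.091
Step 6: 5-fold → factor 5
Overall dilution factor = 2.5 × 5 × 61 × 16.765 × 30.091 × 5 = 1.9233 × 10^6
Final = 6.00 mM / 1.9233 × 10^6 = 3.120 × 10^-6 mM = 3.12 nM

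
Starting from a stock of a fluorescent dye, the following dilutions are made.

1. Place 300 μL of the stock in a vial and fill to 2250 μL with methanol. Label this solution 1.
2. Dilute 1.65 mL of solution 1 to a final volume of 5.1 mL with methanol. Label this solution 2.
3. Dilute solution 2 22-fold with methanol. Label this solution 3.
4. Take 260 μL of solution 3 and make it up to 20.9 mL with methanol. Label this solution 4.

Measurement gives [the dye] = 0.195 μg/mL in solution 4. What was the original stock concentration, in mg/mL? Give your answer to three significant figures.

Step 1: 300 μL brought to 2250 μL → factor 2250/300 = 7.5
Step 2: 1.65 mL brought to 5.1 mL → factor 5.1/1.65 = 3.0909
Step 3: 22-fold → factor 22
Step 4: 260 μL brought to 20.9 mL → factor 20900/260 = 80.385
Overall dilution factor = 7.5 × 3.0909 × 22 × 80.385 = 40996
Stock = 0.195 μg/mL × 40996 = 7994 μg/mL = 7.99 mg/mL

7.99 mg/mL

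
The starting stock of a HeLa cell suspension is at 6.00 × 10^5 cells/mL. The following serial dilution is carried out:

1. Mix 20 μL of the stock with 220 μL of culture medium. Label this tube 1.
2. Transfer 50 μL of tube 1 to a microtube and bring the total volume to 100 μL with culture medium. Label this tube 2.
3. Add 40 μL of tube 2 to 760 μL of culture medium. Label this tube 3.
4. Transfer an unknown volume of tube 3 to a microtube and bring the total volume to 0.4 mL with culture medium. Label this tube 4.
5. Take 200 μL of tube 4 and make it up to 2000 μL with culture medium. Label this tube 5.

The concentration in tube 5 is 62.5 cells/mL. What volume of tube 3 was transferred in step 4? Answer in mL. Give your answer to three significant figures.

0.200 mL

Step 1: 20 μL + 220 μL = 240 μL total → factor 240/20 = 12
Step 2: 50 μL brought to 100 μL → factor 100/50 = 2
Step 3: 40 μL + 760 μL = 800 μL total → factor 800/40 = 20
Step 4: v brought to 0.4 mL → factor = 0.4 mL/v
Step 5: 200 μL brought to 2000 μL → factor 2000/200 = 10
Product of known-step factors = 4800
Overall factor = 6.00 × 10^5 cells/mL / (62.5 cells/mL) = 9600
Step-4 factor = 9600 / 4800 = 2
v = 0.4 mL / 2 = 0.200 mL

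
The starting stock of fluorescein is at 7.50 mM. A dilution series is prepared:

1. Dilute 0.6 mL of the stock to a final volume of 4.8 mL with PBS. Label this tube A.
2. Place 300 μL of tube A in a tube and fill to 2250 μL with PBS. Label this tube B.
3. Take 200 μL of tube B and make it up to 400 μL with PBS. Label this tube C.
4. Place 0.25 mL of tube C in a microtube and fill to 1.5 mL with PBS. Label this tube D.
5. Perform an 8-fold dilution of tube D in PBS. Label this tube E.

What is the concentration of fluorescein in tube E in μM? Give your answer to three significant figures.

1.30 μM

Step 1: 0.6 mL brought to 4.8 mL → factor 4.8/0.6 = 8
Step 2: 300 μL brought to 2250 μL → factor 2250/300 = 7.5
Step 3: 200 μL brought to 400 μL → factor 400/200 = 2
Step 4: 0.25 mL brought to 1.5 mL → factor 1.5/0.25 = 6
Step 5: 8-fold → factor 8
Overall dilution factor = 8 × 7.5 × 2 × 6 × 8 = 5760
Final = 7.50 mM / 5760 = 0.001302 mM = 1.30 μM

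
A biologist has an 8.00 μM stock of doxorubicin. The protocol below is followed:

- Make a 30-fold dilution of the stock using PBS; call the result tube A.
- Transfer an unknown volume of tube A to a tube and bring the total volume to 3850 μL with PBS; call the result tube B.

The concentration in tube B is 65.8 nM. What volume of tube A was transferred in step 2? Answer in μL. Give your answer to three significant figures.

950 μL

Step 1: 30-fold → factor 30
Step 2: v brought to 3850 μL → factor = 3850 μL/v
Product of known-step factors = 30
Overall factor = 8.00 μM / (65.8 nM) = 121.58
Step-2 factor = 121.58 / 30 = 4.0527
v = 3850 μL / 4.0527 = 950 μL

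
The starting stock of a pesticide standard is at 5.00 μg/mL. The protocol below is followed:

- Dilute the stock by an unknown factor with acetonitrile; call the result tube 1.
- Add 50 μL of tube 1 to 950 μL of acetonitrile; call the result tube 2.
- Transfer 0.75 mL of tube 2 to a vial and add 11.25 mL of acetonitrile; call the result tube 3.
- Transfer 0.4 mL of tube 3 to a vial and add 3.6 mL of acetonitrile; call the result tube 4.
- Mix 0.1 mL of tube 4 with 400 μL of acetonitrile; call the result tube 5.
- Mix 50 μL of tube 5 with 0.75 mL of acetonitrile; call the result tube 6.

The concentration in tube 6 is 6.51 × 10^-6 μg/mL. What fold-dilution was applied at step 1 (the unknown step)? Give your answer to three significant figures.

3.00-fold

Step 1: unknown factor x
Step 2: 50 μL + 950 μL = 1000 μL total → factor 1000/50 = 20
Step 3: 0.75 mL + 11.25 mL = 12 mL total → factor 12/0.75 = 16
Step 4: 0.4 mL + 3.6 mL = 4 mL total → factor 4/0.4 = 10
Step 5: 0.1 mL + 400 μL = 0.5 mL total → factor 0.5/0.1 = 5
Step 6: 50 μL + 0.75 mL = 800 μL total → factor 800/50 = 16
Product of known-step factors = 2.56 × 10^5
Overall factor = 5.00 μg/mL / (6.51 × 10^-6 μg/mL) = 7.6805 × 10^5
x = 7.6805 × 10^5 / 2.56 × 10^5 = 3.00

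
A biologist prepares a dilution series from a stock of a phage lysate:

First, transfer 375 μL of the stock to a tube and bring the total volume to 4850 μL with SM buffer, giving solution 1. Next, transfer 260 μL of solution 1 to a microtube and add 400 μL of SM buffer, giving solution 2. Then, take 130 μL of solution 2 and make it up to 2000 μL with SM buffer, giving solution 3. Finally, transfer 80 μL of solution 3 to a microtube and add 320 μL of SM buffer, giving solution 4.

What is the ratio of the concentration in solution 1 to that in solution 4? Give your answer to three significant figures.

Step 1: 375 μL brought to 4850 μL → factor 4850/375 = 12.933
Step 2: 260 μL + 400 μL = 660 μL total → factor 660/260 = 2.5385
Step 3: 130 μL brought to 2000 μL → factor 2000/130 = 15.385
Step 4: 80 μL + 320 μL = 400 μL total → factor 400/80 = 5
Dilution factor to solution 1 = 12.933; to solution 4 = 2525.4
[solution 1]/[solution 4] = (factor to solution 4)/(factor to solution 1) = 2525.4/12.933 = 195

195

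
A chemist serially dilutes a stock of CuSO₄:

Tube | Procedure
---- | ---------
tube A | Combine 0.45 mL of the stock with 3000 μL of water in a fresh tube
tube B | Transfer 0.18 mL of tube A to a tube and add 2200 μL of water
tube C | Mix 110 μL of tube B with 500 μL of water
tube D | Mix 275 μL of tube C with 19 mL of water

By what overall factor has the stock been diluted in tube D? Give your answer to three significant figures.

Step 1: 0.45 mL + 3000 μL = 3.45 mL total → factor 3.45/0.45 = 7.6667
Step 2: 0.18 mL + 2200 μL = 2.38 mL total → factor 2.38/0.18 = 13.222
Step 3: 110 μL + 500 μL = 610 μL total → factor 610/110 = 5.5455
Step 4: 275 μL + 19 mL = 19275 μL total → factor 19275/275 = 70.091
Overall dilution factor = 7.6667 × 13.222 × 5.5455 × 70.091 = 39401

3.94 × 10^4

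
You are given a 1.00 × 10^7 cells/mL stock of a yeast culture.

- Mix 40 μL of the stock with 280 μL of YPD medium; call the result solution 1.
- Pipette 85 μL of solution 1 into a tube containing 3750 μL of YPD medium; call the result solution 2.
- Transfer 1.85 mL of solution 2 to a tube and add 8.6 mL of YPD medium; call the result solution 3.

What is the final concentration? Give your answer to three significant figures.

4.90 × 10^3 cells/mL

Step 1: 40 μL + 280 μL = 320 μL total → factor 320/40 = 8
Step 2: 85 μL + 3750 μL = 3835 μL total → factor 3835/85 = 45.118
Step 3: 1.85 mL + 8.6 mL = 10.45 mL total → factor 10.45/1.85 = 5.6486
Overall dilution factor = 8 × 45.118 × 5.6486 = 2038.8
Final = 1.00 × 10^7 cells/mL / 2038.8 = 4.90 × 10^3 cells/mL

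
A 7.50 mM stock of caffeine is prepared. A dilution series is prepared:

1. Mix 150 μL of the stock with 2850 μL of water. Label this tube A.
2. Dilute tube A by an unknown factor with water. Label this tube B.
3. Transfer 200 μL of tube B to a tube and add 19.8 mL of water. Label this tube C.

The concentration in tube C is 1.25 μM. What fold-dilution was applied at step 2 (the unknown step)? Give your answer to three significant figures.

Step 1: 150 μL + 2850 μL = 3000 μL total → factor 3000/150 = 20
Step 2: unknown factor x
Step 3: 200 μL + 19.8 mL = 20000 μL total → factor 20000/200 = 100
Product of known-step factors = 2000
Overall factor = 7.50 mM / (1.25 μM) = 6000
x = 6000 / 2000 = 3.00

3.00-fold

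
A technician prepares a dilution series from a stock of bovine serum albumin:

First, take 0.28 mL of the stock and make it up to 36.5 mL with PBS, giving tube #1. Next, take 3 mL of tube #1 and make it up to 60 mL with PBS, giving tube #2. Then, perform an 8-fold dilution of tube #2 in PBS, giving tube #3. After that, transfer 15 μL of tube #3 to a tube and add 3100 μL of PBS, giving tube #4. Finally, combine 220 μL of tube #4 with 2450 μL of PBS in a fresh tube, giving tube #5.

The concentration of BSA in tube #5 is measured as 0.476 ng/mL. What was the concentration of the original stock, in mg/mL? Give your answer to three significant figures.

Step 1: 0.28 mL brought to 36.5 mL → factor 36.5/0.28 = 130.36
Step 2: 3 mL brought to 60 mL → factor 60/3 = 20
Step 3: 8-fold → factor 8
Step 4: 15 μL + 3100 μL = 3115 μL total → factor 3115/15 = 207.67
Step 5: 220 μL + 2450 μL = 2670 μL total → factor 2670/220 = 12.136
Overall dilution factor = 130.36 × 20 × 8 × 207.67 × 12.136 = 5.2567 × 10^7
Stock = 0.476 ng/mL × 5.2567 × 10^7 = 2.502 × 10^7 ng/mL = 25.0 mg/mL

25.0 mg/mL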